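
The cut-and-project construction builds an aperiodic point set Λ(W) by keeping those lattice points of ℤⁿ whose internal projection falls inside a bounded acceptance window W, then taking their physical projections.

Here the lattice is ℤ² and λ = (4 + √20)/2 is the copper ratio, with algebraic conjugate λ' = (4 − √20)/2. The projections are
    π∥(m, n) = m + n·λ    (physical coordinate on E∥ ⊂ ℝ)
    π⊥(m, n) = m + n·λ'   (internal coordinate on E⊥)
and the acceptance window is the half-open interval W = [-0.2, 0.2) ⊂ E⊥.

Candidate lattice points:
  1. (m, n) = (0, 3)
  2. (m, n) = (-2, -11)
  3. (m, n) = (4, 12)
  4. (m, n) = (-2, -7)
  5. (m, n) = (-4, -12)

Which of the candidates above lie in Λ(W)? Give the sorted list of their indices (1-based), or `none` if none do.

Numerically λ ≈ 4.2361 and λ' = −1/λ ≈ -0.2361.
#1 (0,3): internal coord 0 + (3)·λ' = -0.7082; -0.7082 ∉ [-0.2, 0.2) → out
#2 (-2,-11): internal coord -2 + (-11)·λ' = +0.5967; +0.5967 ∉ [-0.2, 0.2) → out
#3 (4,12): internal coord 4 + (12)·λ' = +1.1672; +1.1672 ∉ [-0.2, 0.2) → out
#4 (-2,-7): internal coord -2 + (-7)·λ' = -0.3475; -0.3475 ∉ [-0.2, 0.2) → out
#5 (-4,-12): internal coord -4 + (-12)·λ' = -1.1672; -1.1672 ∉ [-0.2, 0.2) → out

none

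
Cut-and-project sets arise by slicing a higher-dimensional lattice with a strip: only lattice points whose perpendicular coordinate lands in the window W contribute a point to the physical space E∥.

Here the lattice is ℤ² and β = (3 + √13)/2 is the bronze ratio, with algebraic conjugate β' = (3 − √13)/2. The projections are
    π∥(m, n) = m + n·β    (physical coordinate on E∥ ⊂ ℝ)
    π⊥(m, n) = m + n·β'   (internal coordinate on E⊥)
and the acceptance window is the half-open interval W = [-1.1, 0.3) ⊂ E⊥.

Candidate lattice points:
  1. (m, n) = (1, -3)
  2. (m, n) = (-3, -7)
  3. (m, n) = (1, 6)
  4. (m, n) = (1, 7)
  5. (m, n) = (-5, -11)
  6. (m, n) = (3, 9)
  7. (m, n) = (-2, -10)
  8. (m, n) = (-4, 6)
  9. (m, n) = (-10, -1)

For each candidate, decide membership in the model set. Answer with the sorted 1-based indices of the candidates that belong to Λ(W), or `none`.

2, 3, 6

Numerically β ≈ 3.302776 and β' = −1/β ≈ -0.302776.
[1] lift (1,-3): star map gives 1.908327; window check -1.1 ≤ 1.908327 < 0.3 is false → out
[2] lift (-3,-7): star map gives -0.880571; window check -1.1 ≤ -0.880571 < 0.3 is true → IN Λ
[3] lift (1,6): star map gives -0.816654; window check -1.1 ≤ -0.816654 < 0.3 is true → IN Λ
[4] lift (1,7): star map gives -1.119429; window check -1.1 ≤ -1.119429 < 0.3 is false → out
[5] lift (-5,-11): star map gives -1.669468; window check -1.1 ≤ -1.669468 < 0.3 is false → out
[6] lift (3,9): star map gives 0.275019; window check -1.1 ≤ 0.275019 < 0.3 is true → IN Λ
[7] lift (-2,-10): star map gives 1.027756; window check -1.1 ≤ 1.027756 < 0.3 is false → out
[8] lift (-4,6): star map gives -5.816654; window check -1.1 ≤ -5.816654 < 0.3 is false → out
[9] lift (-10,-1): star map gives -9.697224; window check -1.1 ≤ -9.697224 < 0.3 is false → out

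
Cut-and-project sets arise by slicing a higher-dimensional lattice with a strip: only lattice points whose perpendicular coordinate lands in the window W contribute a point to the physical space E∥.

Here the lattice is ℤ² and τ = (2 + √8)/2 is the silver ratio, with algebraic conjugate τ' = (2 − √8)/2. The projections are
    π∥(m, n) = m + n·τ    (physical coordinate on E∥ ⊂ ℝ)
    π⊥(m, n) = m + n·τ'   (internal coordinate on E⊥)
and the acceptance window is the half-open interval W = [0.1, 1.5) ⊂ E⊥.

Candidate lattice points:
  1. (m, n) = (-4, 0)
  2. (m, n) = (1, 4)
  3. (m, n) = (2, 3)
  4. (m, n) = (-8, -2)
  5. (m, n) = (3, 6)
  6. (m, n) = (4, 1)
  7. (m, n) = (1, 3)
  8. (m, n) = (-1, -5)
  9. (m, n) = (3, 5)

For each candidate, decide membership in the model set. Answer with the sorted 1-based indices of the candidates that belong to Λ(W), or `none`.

3, 5, 8, 9

Compute τ' = (2−√8)/2 = -0.4142, so π⊥(m,n) = m -0.4142·n.
[1] lift (-4,0): star map gives -4.0000; window check 0.1 ≤ -4.0000 < 1.5 is false → out
[2] lift (1,4): star map gives -0.6569; window check 0.1 ≤ -0.6569 < 1.5 is false → out
[3] lift (2,3): star map gives 0.7574; window check 0.1 ≤ 0.7574 < 1.5 is true → IN Λ
[4] lift (-8,-2): star map gives -7.1716; window check 0.1 ≤ -7.1716 < 1.5 is false → out
[5] lift (3,6): star map gives 0.5147; window check 0.1 ≤ 0.5147 < 1.5 is true → IN Λ
[6] lift (4,1): star map gives 3.5858; window check 0.1 ≤ 3.5858 < 1.5 is false → out
[7] lift (1,3): star map gives -0.2426; window check 0.1 ≤ -0.2426 < 1.5 is false → out
[8] lift (-1,-5): star map gives 1.0711; window check 0.1 ≤ 1.0711 < 1.5 is true → IN Λ
[9] lift (3,5): star map gives 0.9289; window check 0.1 ≤ 0.9289 < 1.5 is true → IN Λ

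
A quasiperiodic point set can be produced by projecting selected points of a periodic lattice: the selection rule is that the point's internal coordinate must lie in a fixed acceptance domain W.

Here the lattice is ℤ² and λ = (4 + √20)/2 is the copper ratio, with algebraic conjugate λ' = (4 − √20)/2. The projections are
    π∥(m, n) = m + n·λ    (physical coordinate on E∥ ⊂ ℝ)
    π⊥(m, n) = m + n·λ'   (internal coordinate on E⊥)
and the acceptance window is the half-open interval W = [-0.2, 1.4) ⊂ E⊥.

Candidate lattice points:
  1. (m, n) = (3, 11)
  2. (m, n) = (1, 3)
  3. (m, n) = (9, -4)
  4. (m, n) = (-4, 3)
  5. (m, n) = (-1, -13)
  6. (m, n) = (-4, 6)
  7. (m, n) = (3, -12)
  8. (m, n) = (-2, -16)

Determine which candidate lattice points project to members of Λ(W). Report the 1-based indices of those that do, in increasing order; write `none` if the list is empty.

1, 2

Numerically λ ≈ 4.2361 and λ' = −1/λ ≈ -0.2361.
#1 (3,11): internal coord 3 + (11)·λ' = +0.4033; +0.4033 ∈ [-0.2, 1.4) → IN Λ
#2 (1,3): internal coord 1 + (3)·λ' = +0.2918; +0.2918 ∈ [-0.2, 1.4) → IN Λ
#3 (9,-4): internal coord 9 + (-4)·λ' = +9.9443; +9.9443 ∉ [-0.2, 1.4) → out
#4 (-4,3): internal coord -4 + (3)·λ' = -4.7082; -4.7082 ∉ [-0.2, 1.4) → out
#5 (-1,-13): internal coord -1 + (-13)·λ' = +2.0689; +2.0689 ∉ [-0.2, 1.4) → out
#6 (-4,6): internal coord -4 + (6)·λ' = -5.4164; -5.4164 ∉ [-0.2, 1.4) → out
#7 (3,-12): internal coord 3 + (-12)·λ' = +5.8328; +5.8328 ∉ [-0.2, 1.4) → out
#8 (-2,-16): internal coord -2 + (-16)·λ' = +1.7771; +1.7771 ∉ [-0.2, 1.4) → out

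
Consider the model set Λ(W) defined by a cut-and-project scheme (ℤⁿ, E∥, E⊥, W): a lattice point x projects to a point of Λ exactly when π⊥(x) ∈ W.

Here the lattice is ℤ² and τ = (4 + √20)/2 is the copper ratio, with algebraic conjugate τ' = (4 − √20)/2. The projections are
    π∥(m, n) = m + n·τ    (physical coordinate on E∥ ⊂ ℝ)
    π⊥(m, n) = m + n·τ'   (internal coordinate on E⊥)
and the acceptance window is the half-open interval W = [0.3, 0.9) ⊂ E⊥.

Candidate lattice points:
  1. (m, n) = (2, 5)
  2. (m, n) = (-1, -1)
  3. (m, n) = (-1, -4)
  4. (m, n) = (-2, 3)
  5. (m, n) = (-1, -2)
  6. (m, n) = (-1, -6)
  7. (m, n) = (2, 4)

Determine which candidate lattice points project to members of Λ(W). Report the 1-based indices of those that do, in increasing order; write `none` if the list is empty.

1, 6

τ' = (4−√20)/2 ≈ -0.236068.
candidate 1: (m,n)=(2,5) → π∥ = 2+5·τ ≈ 23.180340, π⊥ = 2+5·τ' ≈ 0.819660 ∈ [0.3, 0.9) ⇒ IN Λ
candidate 2: (m,n)=(-1,-1) → π∥ = -1-1·τ ≈ -5.236068, π⊥ = -1-1·τ' ≈ -0.763932 ∉ [0.3, 0.9) ⇒ out
candidate 3: (m,n)=(-1,-4) → π∥ = -1-4·τ ≈ -17.944272, π⊥ = -1-4·τ' ≈ -0.055728 ∉ [0.3, 0.9) ⇒ out
candidate 4: (m,n)=(-2,3) → π∥ = -2+3·τ ≈ 10.708204, π⊥ = -2+3·τ' ≈ -2.708204 ∉ [0.3, 0.9) ⇒ out
candidate 5: (m,n)=(-1,-2) → π∥ = -1-2·τ ≈ -9.472136, π⊥ = -1-2·τ' ≈ -0.527864 ∉ [0.3, 0.9) ⇒ out
candidate 6: (m,n)=(-1,-6) → π∥ = -1-6·τ ≈ -26.416408, π⊥ = -1-6·τ' ≈ 0.416408 ∈ [0.3, 0.9) ⇒ IN Λ
candidate 7: (m,n)=(2,4) → π∥ = 2+4·τ ≈ 18.944272, π⊥ = 2+4·τ' ≈ 1.055728 ∉ [0.3, 0.9) ⇒ out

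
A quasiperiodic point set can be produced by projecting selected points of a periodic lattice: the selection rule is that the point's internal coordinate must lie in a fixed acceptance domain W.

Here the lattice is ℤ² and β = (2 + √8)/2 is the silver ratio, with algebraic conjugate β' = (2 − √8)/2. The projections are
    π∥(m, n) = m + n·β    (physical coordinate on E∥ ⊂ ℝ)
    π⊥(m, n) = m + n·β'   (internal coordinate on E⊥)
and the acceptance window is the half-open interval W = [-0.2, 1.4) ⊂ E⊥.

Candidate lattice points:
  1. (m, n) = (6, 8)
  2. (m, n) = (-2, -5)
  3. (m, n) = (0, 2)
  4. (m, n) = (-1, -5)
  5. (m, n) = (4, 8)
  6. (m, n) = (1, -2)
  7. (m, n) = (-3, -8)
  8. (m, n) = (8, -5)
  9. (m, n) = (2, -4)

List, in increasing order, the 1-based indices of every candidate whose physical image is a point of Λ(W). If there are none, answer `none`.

2, 4, 5, 7

Numerically β ≈ 2.414214 and β' = −1/β ≈ -0.414214.
#1 (6,8): internal coord 6 + (8)·β' = +2.686292; +2.686292 ∉ [-0.2, 1.4) → out
#2 (-2,-5): internal coord -2 + (-5)·β' = +0.071068; +0.071068 ∈ [-0.2, 1.4) → IN Λ
#3 (0,2): internal coord 0 + (2)·β' = -0.828427; -0.828427 ∉ [-0.2, 1.4) → out
#4 (-1,-5): internal coord -1 + (-5)·β' = +1.071068; +1.071068 ∈ [-0.2, 1.4) → IN Λ
#5 (4,8): internal coord 4 + (8)·β' = +0.686292; +0.686292 ∈ [-0.2, 1.4) → IN Λ
#6 (1,-2): internal coord 1 + (-2)·β' = +1.828427; +1.828427 ∉ [-0.2, 1.4) → out
#7 (-3,-8): internal coord -3 + (-8)·β' = +0.313708; +0.313708 ∈ [-0.2, 1.4) → IN Λ
#8 (8,-5): internal coord 8 + (-5)·β' = +10.071068; +10.071068 ∉ [-0.2, 1.4) → out
#9 (2,-4): internal coord 2 + (-4)·β' = +3.656854; +3.656854 ∉ [-0.2, 1.4) → out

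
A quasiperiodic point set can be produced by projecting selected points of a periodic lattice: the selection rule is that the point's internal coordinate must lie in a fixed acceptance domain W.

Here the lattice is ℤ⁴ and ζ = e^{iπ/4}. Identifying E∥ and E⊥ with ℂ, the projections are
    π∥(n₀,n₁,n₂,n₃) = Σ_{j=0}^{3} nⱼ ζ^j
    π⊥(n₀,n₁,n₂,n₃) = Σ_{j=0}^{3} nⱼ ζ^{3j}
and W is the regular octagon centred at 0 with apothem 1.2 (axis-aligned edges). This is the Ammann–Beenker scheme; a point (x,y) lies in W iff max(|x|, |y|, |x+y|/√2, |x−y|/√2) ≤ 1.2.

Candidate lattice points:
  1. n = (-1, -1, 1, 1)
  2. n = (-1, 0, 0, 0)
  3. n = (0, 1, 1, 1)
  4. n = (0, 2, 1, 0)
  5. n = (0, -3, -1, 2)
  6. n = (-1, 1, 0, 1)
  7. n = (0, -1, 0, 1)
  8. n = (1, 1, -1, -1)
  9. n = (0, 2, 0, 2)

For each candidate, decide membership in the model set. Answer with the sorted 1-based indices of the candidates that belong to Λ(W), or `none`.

With ζ = e^{iπ/4} the internal vectors are ζ^0,ζ^3,ζ^6,ζ^9.
candidate 1: n = (-1, -1, 1, 1) → π⊥ ≈ (+0.414214, -1.000000); max(|x|,|y|,|x±y|/√2) = 1.000000 ≤ 1.2 ⇒ ∈ W
candidate 2: n = (-1, 0, 0, 0) → π⊥ ≈ (-1.000000, +0.000000); max(|x|,|y|,|x±y|/√2) = 1.000000 ≤ 1.2 ⇒ ∈ W
candidate 3: n = (0, 1, 1, 1) → π⊥ ≈ (+0.000000, +0.414214); max(|x|,|y|,|x±y|/√2) = 0.414214 ≤ 1.2 ⇒ ∈ W
candidate 4: n = (0, 2, 1, 0) → π⊥ ≈ (-1.414214, +0.414214); max(|x|,|y|,|x±y|/√2) = 1.414214 > 1.2 ⇒ ∉ W
candidate 5: n = (0, -3, -1, 2) → π⊥ ≈ (+3.535534, +0.292893); max(|x|,|y|,|x±y|/√2) = 3.535534 > 1.2 ⇒ ∉ W
candidate 6: n = (-1, 1, 0, 1) → π⊥ ≈ (-1.000000, +1.414214); max(|x|,|y|,|x±y|/√2) = 1.707107 > 1.2 ⇒ ∉ W
candidate 7: n = (0, -1, 0, 1) → π⊥ ≈ (+1.414214, +0.000000); max(|x|,|y|,|x±y|/√2) = 1.414214 > 1.2 ⇒ ∉ W
candidate 8: n = (1, 1, -1, -1) → π⊥ ≈ (-0.414214, +1.000000); max(|x|,|y|,|x±y|/√2) = 1.000000 ≤ 1.2 ⇒ ∈ W
candidate 9: n = (0, 2, 0, 2) → π⊥ ≈ (+0.000000, +2.828427); max(|x|,|y|,|x±y|/√2) = 2.828427 > 1.2 ⇒ ∉ W

1, 2, 3, 8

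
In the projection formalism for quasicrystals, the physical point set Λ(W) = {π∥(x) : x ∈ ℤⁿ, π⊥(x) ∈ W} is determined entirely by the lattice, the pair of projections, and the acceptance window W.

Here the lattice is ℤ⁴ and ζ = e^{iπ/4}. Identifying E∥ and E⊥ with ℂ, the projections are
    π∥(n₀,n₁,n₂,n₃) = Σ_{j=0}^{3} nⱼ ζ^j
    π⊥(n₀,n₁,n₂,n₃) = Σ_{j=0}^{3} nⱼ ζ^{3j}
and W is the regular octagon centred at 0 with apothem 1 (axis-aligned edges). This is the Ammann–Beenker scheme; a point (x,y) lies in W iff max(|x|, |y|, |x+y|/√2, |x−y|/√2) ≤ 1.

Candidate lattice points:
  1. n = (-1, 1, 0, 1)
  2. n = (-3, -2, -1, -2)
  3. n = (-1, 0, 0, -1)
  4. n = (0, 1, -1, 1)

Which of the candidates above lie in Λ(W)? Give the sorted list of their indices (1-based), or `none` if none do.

π⊥(n) = n₀ + n₁ζ³ + n₂ζ⁶ + n₃ζ⁹ where ζ = e^{iπ/4}.
#1 (-1, 1, 0, 1): internal (-1.000000, 1.414214); octagon support 1.707107 vs apothem 1 → ∉ W
#2 (-3, -2, -1, -2): internal (-3.000000, -1.828427); octagon support 3.414214 vs apothem 1 → ∉ W
#3 (-1, 0, 0, -1): internal (-1.707107, -0.707107); octagon support 1.707107 vs apothem 1 → ∉ W
#4 (0, 1, -1, 1): internal (0.000000, 2.414214); octagon support 2.414214 vs apothem 1 → ∉ W

none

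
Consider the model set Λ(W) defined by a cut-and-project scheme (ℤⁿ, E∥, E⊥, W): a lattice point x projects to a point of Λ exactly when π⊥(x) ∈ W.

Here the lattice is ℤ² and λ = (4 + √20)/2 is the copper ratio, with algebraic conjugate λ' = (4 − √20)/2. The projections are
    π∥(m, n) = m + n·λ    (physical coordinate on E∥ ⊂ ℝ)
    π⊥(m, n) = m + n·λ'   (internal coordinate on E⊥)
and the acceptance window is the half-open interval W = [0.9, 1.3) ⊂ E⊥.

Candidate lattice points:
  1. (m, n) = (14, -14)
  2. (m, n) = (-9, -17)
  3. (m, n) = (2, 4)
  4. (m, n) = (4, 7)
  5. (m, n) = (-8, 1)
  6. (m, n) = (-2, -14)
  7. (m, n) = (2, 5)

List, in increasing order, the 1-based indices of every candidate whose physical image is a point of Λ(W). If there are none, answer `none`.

λ' = (4−√20)/2 ≈ -0.236068.
candidate 1: (m,n)=(14,-14) → π∥ = 14-14·λ ≈ -45.304952, π⊥ = 14-14·λ' ≈ 17.304952 ∉ [0.9, 1.3) ⇒ out
candidate 2: (m,n)=(-9,-17) → π∥ = -9-17·λ ≈ -81.013156, π⊥ = -9-17·λ' ≈ -4.986844 ∉ [0.9, 1.3) ⇒ out
candidate 3: (m,n)=(2,4) → π∥ = 2+4·λ ≈ 18.944272, π⊥ = 2+4·λ' ≈ 1.055728 ∈ [0.9, 1.3) ⇒ IN Λ
candidate 4: (m,n)=(4,7) → π∥ = 4+7·λ ≈ 33.652476, π⊥ = 4+7·λ' ≈ 2.347524 ∉ [0.9, 1.3) ⇒ out
candidate 5: (m,n)=(-8,1) → π∥ = -8+1·λ ≈ -3.763932, π⊥ = -8+1·λ' ≈ -8.236068 ∉ [0.9, 1.3) ⇒ out
candidate 6: (m,n)=(-2,-14) → π∥ = -2-14·λ ≈ -61.304952, π⊥ = -2-14·λ' ≈ 1.304952 ∉ [0.9, 1.3) ⇒ out
candidate 7: (m,n)=(2,5) → π∥ = 2+5·λ ≈ 23.180340, π⊥ = 2+5·λ' ≈ 0.819660 ∉ [0.9, 1.3) ⇒ out

3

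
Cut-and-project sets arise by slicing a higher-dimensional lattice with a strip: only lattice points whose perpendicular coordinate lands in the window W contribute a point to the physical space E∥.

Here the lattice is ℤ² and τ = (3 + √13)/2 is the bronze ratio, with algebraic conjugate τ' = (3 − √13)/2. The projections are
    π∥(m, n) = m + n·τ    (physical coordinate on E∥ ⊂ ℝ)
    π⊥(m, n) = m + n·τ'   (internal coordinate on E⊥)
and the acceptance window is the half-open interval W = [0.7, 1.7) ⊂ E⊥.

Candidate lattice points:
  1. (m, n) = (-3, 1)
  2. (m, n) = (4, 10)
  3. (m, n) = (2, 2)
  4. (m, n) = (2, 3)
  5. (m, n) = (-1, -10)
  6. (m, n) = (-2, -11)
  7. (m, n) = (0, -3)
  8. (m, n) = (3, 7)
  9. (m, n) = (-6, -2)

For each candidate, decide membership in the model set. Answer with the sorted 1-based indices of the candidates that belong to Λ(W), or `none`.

2, 3, 4, 6, 7, 8

Numerically τ ≈ 3.30278 and τ' = −1/τ ≈ -0.30278.
#1 (-3,1): internal coord -3 + (1)·τ' = -3.30278; -3.30278 ∉ [0.7, 1.7) → out
#2 (4,10): internal coord 4 + (10)·τ' = +0.97224; +0.97224 ∈ [0.7, 1.7) → IN Λ
#3 (2,2): internal coord 2 + (2)·τ' = +1.39445; +1.39445 ∈ [0.7, 1.7) → IN Λ
#4 (2,3): internal coord 2 + (3)·τ' = +1.09167; +1.09167 ∈ [0.7, 1.7) → IN Λ
#5 (-1,-10): internal coord -1 + (-10)·τ' = +2.02776; +2.02776 ∉ [0.7, 1.7) → out
#6 (-2,-11): internal coord -2 + (-11)·τ' = +1.33053; +1.33053 ∈ [0.7, 1.7) → IN Λ
#7 (0,-3): internal coord 0 + (-3)·τ' = +0.90833; +0.90833 ∈ [0.7, 1.7) → IN Λ
#8 (3,7): internal coord 3 + (7)·τ' = +0.88057; +0.88057 ∈ [0.7, 1.7) → IN Λ
#9 (-6,-2): internal coord -6 + (-2)·τ' = -5.39445; -5.39445 ∉ [0.7, 1.7) → out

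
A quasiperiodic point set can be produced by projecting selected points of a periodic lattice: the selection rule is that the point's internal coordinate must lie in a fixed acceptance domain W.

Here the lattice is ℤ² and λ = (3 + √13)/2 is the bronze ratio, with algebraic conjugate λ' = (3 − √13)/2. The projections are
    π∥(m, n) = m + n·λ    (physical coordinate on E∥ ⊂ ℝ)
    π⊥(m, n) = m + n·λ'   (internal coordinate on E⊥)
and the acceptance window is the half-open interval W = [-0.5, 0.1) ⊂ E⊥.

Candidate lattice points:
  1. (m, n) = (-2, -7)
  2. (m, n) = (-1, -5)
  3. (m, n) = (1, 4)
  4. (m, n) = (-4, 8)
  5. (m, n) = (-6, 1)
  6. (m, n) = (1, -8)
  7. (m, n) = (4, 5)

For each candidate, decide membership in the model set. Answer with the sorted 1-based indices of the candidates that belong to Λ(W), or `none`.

λ' = (3−√13)/2 ≈ -0.302776.
candidate 1: (m,n)=(-2,-7) → π∥ = -2-7·λ ≈ -25.119429, π⊥ = -2-7·λ' ≈ 0.119429 ∉ [-0.5, 0.1) ⇒ out
candidate 2: (m,n)=(-1,-5) → π∥ = -1-5·λ ≈ -17.513878, π⊥ = -1-5·λ' ≈ 0.513878 ∉ [-0.5, 0.1) ⇒ out
candidate 3: (m,n)=(1,4) → π∥ = 1+4·λ ≈ 14.211103, π⊥ = 1+4·λ' ≈ -0.211103 ∈ [-0.5, 0.1) ⇒ IN Λ
candidate 4: (m,n)=(-4,8) → π∥ = -4+8·λ ≈ 22.422205, π⊥ = -4+8·λ' ≈ -6.422205 ∉ [-0.5, 0.1) ⇒ out
candidate 5: (m,n)=(-6,1) → π∥ = -6+1·λ ≈ -2.697224, π⊥ = -6+1·λ' ≈ -6.302776 ∉ [-0.5, 0.1) ⇒ out
candidate 6: (m,n)=(1,-8) → π∥ = 1-8·λ ≈ -25.422205, π⊥ = 1-8·λ' ≈ 3.422205 ∉ [-0.5, 0.1) ⇒ out
candidate 7: (m,n)=(4,5) → π∥ = 4+5·λ ≈ 20.513878, π⊥ = 4+5·λ' ≈ 2.486122 ∉ [-0.5, 0.1) ⇒ out

3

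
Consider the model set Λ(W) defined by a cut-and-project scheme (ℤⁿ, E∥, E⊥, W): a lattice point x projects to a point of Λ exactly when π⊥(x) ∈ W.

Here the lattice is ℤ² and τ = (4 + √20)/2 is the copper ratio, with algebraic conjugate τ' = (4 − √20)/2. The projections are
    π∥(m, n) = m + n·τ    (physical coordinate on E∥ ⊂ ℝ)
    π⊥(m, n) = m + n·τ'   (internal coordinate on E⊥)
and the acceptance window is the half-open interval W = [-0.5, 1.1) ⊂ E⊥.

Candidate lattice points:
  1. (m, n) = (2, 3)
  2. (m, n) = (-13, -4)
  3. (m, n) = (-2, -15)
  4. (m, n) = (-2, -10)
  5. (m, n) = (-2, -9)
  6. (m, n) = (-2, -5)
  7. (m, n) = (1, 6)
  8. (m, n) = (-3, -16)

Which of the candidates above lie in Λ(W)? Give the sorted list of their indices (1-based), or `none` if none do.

τ' = (4−√20)/2 ≈ -0.23607.
candidate 1: (m,n)=(2,3) → π∥ = 2+3·τ ≈ 14.70820, π⊥ = 2+3·τ' ≈ 1.29180 ∉ [-0.5, 1.1) ⇒ out
candidate 2: (m,n)=(-13,-4) → π∥ = -13-4·τ ≈ -29.94427, π⊥ = -13-4·τ' ≈ -12.05573 ∉ [-0.5, 1.1) ⇒ out
candidate 3: (m,n)=(-2,-15) → π∥ = -2-15·τ ≈ -65.54102, π⊥ = -2-15·τ' ≈ 1.54102 ∉ [-0.5, 1.1) ⇒ out
candidate 4: (m,n)=(-2,-10) → π∥ = -2-10·τ ≈ -44.36068, π⊥ = -2-10·τ' ≈ 0.36068 ∈ [-0.5, 1.1) ⇒ IN Λ
candidate 5: (m,n)=(-2,-9) → π∥ = -2-9·τ ≈ -40.12461, π⊥ = -2-9·τ' ≈ 0.12461 ∈ [-0.5, 1.1) ⇒ IN Λ
candidate 6: (m,n)=(-2,-5) → π∥ = -2-5·τ ≈ -23.18034, π⊥ = -2-5·τ' ≈ -0.81966 ∉ [-0.5, 1.1) ⇒ out
candidate 7: (m,n)=(1,6) → π∥ = 1+6·τ ≈ 26.41641, π⊥ = 1+6·τ' ≈ -0.41641 ∈ [-0.5, 1.1) ⇒ IN Λ
candidate 8: (m,n)=(-3,-16) → π∥ = -3-16·τ ≈ -70.77709, π⊥ = -3-16·τ' ≈ 0.77709 ∈ [-0.5, 1.1) ⇒ IN Λ

4, 5, 7, 8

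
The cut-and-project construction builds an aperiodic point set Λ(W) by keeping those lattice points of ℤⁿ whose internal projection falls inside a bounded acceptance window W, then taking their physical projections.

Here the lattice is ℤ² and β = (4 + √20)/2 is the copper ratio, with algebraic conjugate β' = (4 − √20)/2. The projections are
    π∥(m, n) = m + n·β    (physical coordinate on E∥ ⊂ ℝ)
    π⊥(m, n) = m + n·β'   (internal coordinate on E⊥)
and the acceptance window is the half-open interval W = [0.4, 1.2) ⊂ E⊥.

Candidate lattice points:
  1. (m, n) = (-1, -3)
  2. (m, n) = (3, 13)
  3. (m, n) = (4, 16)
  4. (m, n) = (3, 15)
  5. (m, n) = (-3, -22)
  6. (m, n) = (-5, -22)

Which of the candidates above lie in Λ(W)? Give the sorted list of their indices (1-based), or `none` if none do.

β' = (4−√20)/2 ≈ -0.23607.
candidate 1: (m,n)=(-1,-3) → π∥ = -1-3·β ≈ -13.70820, π⊥ = -1-3·β' ≈ -0.29180 ∉ [0.4, 1.2) ⇒ out
candidate 2: (m,n)=(3,13) → π∥ = 3+13·β ≈ 58.06888, π⊥ = 3+13·β' ≈ -0.06888 ∉ [0.4, 1.2) ⇒ out
candidate 3: (m,n)=(4,16) → π∥ = 4+16·β ≈ 71.77709, π⊥ = 4+16·β' ≈ 0.22291 ∉ [0.4, 1.2) ⇒ out
candidate 4: (m,n)=(3,15) → π∥ = 3+15·β ≈ 66.54102, π⊥ = 3+15·β' ≈ -0.54102 ∉ [0.4, 1.2) ⇒ out
candidate 5: (m,n)=(-3,-22) → π∥ = -3-22·β ≈ -96.19350, π⊥ = -3-22·β' ≈ 2.19350 ∉ [0.4, 1.2) ⇒ out
candidate 6: (m,n)=(-5,-22) → π∥ = -5-22·β ≈ -98.19350, π⊥ = -5-22·β' ≈ 0.19350 ∉ [0.4, 1.2) ⇒ out

none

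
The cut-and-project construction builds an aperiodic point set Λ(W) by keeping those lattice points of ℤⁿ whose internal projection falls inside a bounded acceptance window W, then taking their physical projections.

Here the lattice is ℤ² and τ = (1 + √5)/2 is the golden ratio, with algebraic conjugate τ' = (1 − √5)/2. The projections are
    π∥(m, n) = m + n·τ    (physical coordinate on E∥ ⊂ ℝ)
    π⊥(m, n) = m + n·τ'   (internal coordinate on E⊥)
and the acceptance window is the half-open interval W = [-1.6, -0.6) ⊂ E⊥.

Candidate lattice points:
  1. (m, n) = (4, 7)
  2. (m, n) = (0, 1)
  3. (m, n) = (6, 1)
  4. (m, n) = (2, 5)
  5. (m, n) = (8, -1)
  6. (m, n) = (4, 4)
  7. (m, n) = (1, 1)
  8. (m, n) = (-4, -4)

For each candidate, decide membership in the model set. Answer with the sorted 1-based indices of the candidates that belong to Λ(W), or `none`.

Numerically τ ≈ 1.6180 and τ' = −1/τ ≈ -0.6180.
candidate 1: (m,n)=(4,7) → π∥ = 4+7·τ ≈ 15.3262, π⊥ = 4+7·τ' ≈ -0.3262 ∉ [-1.6, -0.6) ⇒ out
candidate 2: (m,n)=(0,1) → π∥ = 0+1·τ ≈ 1.6180, π⊥ = 0+1·τ' ≈ -0.6180 ∈ [-1.6, -0.6) ⇒ IN Λ
candidate 3: (m,n)=(6,1) → π∥ = 6+1·τ ≈ 7.6180, π⊥ = 6+1·τ' ≈ 5.3820 ∉ [-1.6, -0.6) ⇒ out
candidate 4: (m,n)=(2,5) → π∥ = 2+5·τ ≈ 10.0902, π⊥ = 2+5·τ' ≈ -1.0902 ∈ [-1.6, -0.6) ⇒ IN Λ
candidate 5: (m,n)=(8,-1) → π∥ = 8-1·τ ≈ 6.3820, π⊥ = 8-1·τ' ≈ 8.6180 ∉ [-1.6, -0.6) ⇒ out
candidate 6: (m,n)=(4,4) → π∥ = 4+4·τ ≈ 10.4721, π⊥ = 4+4·τ' ≈ 1.5279 ∉ [-1.6, -0.6) ⇒ out
candidate 7: (m,n)=(1,1) → π∥ = 1+1·τ ≈ 2.6180, π⊥ = 1+1·τ' ≈ 0.3820 ∉ [-1.6, -0.6) ⇒ out
candidate 8: (m,n)=(-4,-4) → π∥ = -4-4·τ ≈ -10.4721, π⊥ = -4-4·τ' ≈ -1.5279 ∈ [-1.6, -0.6) ⇒ IN Λ

2, 4, 8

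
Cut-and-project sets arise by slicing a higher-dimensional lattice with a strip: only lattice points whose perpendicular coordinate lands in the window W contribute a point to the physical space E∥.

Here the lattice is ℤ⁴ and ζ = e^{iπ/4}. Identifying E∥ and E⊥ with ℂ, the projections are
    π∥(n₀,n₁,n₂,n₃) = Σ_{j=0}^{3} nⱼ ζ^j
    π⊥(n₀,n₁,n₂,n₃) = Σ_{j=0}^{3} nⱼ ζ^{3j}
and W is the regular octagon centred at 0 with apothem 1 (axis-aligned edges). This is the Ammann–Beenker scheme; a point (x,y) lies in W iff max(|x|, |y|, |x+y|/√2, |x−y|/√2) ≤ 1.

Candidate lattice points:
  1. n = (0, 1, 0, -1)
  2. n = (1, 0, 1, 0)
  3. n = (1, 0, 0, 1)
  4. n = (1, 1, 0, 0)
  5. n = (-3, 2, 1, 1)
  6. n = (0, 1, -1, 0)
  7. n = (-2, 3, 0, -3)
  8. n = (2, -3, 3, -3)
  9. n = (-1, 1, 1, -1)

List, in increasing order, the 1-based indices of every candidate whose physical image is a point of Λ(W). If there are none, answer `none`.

4

π⊥(n) = n₀ + n₁ζ³ + n₂ζ⁶ + n₃ζ⁹ where ζ = e^{iπ/4}.
#1 (0, 1, 0, -1): internal (-1.4142, 0.0000); octagon support 1.4142 vs apothem 1 → ∉ W
#2 (1, 0, 1, 0): internal (1.0000, -1.0000); octagon support 1.4142 vs apothem 1 → ∉ W
#3 (1, 0, 0, 1): internal (1.7071, 0.7071); octagon support 1.7071 vs apothem 1 → ∉ W
#4 (1, 1, 0, 0): internal (0.2929, 0.7071); octagon support 0.7071 vs apothem 1 → ∈ W
#5 (-3, 2, 1, 1): internal (-3.7071, 1.1213); octagon support 3.7071 vs apothem 1 → ∉ W
#6 (0, 1, -1, 0): internal (-0.7071, 1.7071); octagon support 1.7071 vs apothem 1 → ∉ W
#7 (-2, 3, 0, -3): internal (-6.2426, 0.0000); octagon support 6.2426 vs apothem 1 → ∉ W
#8 (2, -3, 3, -3): internal (2.0000, -7.2426); octagon support 7.2426 vs apothem 1 → ∉ W
#9 (-1, 1, 1, -1): internal (-2.4142, -1.0000); octagon support 2.4142 vs apothem 1 → ∉ W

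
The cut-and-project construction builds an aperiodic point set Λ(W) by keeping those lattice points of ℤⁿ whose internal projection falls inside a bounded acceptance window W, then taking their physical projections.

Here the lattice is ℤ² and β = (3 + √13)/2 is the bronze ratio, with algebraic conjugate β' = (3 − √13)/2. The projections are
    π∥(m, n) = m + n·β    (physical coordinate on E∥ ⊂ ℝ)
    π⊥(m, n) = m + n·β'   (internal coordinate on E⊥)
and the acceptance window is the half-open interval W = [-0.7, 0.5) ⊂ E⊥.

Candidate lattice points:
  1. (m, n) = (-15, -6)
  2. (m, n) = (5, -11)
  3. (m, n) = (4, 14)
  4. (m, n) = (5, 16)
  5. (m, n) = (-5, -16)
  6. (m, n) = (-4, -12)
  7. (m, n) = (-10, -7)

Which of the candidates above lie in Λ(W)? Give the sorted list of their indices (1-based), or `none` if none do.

Compute β' = (3−√13)/2 = -0.3028, so π⊥(m,n) = m -0.3028·n.
[1] lift (-15,-6): star map gives -13.1833; window check -0.7 ≤ -13.1833 < 0.5 is false → out
[2] lift (5,-11): star map gives 8.3305; window check -0.7 ≤ 8.3305 < 0.5 is false → out
[3] lift (4,14): star map gives -0.2389; window check -0.7 ≤ -0.2389 < 0.5 is true → IN Λ
[4] lift (5,16): star map gives 0.1556; window check -0.7 ≤ 0.1556 < 0.5 is true → IN Λ
[5] lift (-5,-16): star map gives -0.1556; window check -0.7 ≤ -0.1556 < 0.5 is true → IN Λ
[6] lift (-4,-12): star map gives -0.3667; window check -0.7 ≤ -0.3667 < 0.5 is true → IN Λ
[7] lift (-10,-7): star map gives -7.8806; window check -0.7 ≤ -7.8806 < 0.5 is false → out

3, 4, 5, 6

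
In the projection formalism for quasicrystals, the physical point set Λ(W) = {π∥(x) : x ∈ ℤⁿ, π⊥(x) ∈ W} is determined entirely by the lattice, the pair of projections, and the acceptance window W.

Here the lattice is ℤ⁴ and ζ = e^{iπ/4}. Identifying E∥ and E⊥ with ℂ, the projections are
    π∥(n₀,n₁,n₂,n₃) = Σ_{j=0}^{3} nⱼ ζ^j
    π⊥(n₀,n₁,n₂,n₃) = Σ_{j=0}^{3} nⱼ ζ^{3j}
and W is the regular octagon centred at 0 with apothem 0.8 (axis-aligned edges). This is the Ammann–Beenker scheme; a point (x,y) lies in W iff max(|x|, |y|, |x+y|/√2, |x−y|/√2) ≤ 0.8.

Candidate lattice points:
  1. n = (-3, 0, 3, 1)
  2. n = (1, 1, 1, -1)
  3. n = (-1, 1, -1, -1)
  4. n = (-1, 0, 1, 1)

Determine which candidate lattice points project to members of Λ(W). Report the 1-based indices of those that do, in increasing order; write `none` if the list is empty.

Internal map: ζ^{3j} for j=0..3 gives (1,0), (−√2/2,√2/2), (0,−1), (√2/2,√2/2).
candidate 1: n = (-3, 0, 3, 1) → π⊥ ≈ (-2.29289, -2.29289); max(|x|,|y|,|x±y|/√2) = 3.24264 > 0.8 ⇒ ∉ W
candidate 2: n = (1, 1, 1, -1) → π⊥ ≈ (-0.41421, -1.00000); max(|x|,|y|,|x±y|/√2) = 1.00000 > 0.8 ⇒ ∉ W
candidate 3: n = (-1, 1, -1, -1) → π⊥ ≈ (-2.41421, +1.00000); max(|x|,|y|,|x±y|/√2) = 2.41421 > 0.8 ⇒ ∉ W
candidate 4: n = (-1, 0, 1, 1) → π⊥ ≈ (-0.29289, -0.29289); max(|x|,|y|,|x±y|/√2) = 0.41421 ≤ 0.8 ⇒ ∈ W

4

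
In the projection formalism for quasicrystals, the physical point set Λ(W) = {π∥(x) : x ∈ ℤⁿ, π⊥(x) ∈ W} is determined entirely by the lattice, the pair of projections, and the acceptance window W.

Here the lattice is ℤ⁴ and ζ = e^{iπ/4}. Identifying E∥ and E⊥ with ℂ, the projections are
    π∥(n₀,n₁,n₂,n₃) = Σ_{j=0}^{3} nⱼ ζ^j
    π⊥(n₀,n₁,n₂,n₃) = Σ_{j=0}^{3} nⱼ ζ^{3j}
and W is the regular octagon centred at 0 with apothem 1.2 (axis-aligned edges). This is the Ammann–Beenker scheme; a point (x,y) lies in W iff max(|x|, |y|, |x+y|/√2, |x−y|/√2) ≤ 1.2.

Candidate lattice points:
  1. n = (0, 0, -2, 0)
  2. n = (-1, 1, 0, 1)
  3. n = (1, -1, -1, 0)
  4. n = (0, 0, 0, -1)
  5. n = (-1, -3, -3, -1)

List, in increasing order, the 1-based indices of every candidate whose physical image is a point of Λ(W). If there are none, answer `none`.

With ζ = e^{iπ/4} the internal vectors are ζ^0,ζ^3,ζ^6,ζ^9.
candidate 1: n = (0, 0, -2, 0) → π⊥ ≈ (+0.00000, +2.00000); max(|x|,|y|,|x±y|/√2) = 2.00000 > 1.2 ⇒ ∉ W
candidate 2: n = (-1, 1, 0, 1) → π⊥ ≈ (-1.00000, +1.41421); max(|x|,|y|,|x±y|/√2) = 1.70711 > 1.2 ⇒ ∉ W
candidate 3: n = (1, -1, -1, 0) → π⊥ ≈ (+1.70711, +0.29289); max(|x|,|y|,|x±y|/√2) = 1.70711 > 1.2 ⇒ ∉ W
candidate 4: n = (0, 0, 0, -1) → π⊥ ≈ (-0.70711, -0.70711); max(|x|,|y|,|x±y|/√2) = 1.00000 ≤ 1.2 ⇒ ∈ W
candidate 5: n = (-1, -3, -3, -1) → π⊥ ≈ (+0.41421, +0.17157); max(|x|,|y|,|x±y|/√2) = 0.41421 ≤ 1.2 ⇒ ∈ W

4, 5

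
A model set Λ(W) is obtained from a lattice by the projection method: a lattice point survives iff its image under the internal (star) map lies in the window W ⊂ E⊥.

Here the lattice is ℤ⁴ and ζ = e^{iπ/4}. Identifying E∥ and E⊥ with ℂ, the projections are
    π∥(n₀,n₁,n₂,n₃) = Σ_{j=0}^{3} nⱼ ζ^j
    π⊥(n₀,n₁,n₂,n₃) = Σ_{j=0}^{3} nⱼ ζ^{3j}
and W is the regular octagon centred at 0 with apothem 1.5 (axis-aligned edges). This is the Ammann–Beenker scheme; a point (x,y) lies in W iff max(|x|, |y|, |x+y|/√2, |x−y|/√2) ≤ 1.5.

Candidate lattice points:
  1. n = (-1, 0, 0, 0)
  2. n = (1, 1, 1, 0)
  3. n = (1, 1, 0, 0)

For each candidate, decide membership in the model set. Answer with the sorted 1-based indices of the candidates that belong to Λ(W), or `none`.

π⊥(n) = n₀ + n₁ζ³ + n₂ζ⁶ + n₃ζ⁹ where ζ = e^{iπ/4}.
#1 (-1, 0, 0, 0): internal (-1.00000, 0.00000); octagon support 1.00000 vs apothem 1.5 → ∈ W
#2 (1, 1, 1, 0): internal (0.29289, -0.29289); octagon support 0.41421 vs apothem 1.5 → ∈ W
#3 (1, 1, 0, 0): internal (0.29289, 0.70711); octagon support 0.70711 vs apothem 1.5 → ∈ W

1, 2, 3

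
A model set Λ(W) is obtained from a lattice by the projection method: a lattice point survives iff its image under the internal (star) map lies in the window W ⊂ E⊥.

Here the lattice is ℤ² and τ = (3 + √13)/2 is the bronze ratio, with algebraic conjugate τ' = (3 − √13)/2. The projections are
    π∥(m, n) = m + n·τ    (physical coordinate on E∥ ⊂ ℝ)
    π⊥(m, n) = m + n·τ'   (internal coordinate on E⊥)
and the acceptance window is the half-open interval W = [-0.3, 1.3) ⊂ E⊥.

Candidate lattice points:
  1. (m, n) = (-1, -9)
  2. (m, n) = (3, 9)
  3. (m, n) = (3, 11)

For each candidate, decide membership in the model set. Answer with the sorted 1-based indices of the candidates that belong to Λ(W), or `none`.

2

Compute τ' = (3−√13)/2 = -0.302776, so π⊥(m,n) = m -0.302776·n.
#1 (-1,-9): internal coord -1 + (-9)·τ' = +1.724981; +1.724981 ∉ [-0.3, 1.3) → out
#2 (3,9): internal coord 3 + (9)·τ' = +0.275019; +0.275019 ∈ [-0.3, 1.3) → IN Λ
#3 (3,11): internal coord 3 + (11)·τ' = -0.330532; -0.330532 ∉ [-0.3, 1.3) → out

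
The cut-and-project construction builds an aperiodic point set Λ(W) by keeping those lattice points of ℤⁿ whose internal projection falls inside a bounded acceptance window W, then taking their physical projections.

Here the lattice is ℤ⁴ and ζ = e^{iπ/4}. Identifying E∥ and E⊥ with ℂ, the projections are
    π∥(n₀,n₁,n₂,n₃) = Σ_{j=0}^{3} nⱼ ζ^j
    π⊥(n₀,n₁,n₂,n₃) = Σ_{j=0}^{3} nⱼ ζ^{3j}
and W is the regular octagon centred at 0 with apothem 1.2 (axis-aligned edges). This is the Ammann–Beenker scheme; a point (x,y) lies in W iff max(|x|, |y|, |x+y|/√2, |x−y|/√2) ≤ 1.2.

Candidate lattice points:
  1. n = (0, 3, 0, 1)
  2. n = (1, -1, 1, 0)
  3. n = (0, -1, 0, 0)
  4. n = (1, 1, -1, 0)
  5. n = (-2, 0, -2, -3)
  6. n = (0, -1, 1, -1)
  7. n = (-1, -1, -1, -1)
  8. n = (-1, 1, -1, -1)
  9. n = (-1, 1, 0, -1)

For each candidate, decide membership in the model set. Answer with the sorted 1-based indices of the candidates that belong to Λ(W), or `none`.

3, 7

Internal map: ζ^{3j} for j=0..3 gives (1,0), (−√2/2,√2/2), (0,−1), (√2/2,√2/2).
#1 (0, 3, 0, 1): internal (-1.41421, 2.82843); octagon support 3.00000 vs apothem 1.2 → ∉ W
#2 (1, -1, 1, 0): internal (1.70711, -1.70711); octagon support 2.41421 vs apothem 1.2 → ∉ W
#3 (0, -1, 0, 0): internal (0.70711, -0.70711); octagon support 1.00000 vs apothem 1.2 → ∈ W
#4 (1, 1, -1, 0): internal (0.29289, 1.70711); octagon support 1.70711 vs apothem 1.2 → ∉ W
#5 (-2, 0, -2, -3): internal (-4.12132, -0.12132); octagon support 4.12132 vs apothem 1.2 → ∉ W
#6 (0, -1, 1, -1): internal (0.00000, -2.41421); octagon support 2.41421 vs apothem 1.2 → ∉ W
#7 (-1, -1, -1, -1): internal (-1.00000, -0.41421); octagon support 1.00000 vs apothem 1.2 → ∈ W
#8 (-1, 1, -1, -1): internal (-2.41421, 1.00000); octagon support 2.41421 vs apothem 1.2 → ∉ W
#9 (-1, 1, 0, -1): internal (-2.41421, 0.00000); octagon support 2.41421 vs apothem 1.2 → ∉ W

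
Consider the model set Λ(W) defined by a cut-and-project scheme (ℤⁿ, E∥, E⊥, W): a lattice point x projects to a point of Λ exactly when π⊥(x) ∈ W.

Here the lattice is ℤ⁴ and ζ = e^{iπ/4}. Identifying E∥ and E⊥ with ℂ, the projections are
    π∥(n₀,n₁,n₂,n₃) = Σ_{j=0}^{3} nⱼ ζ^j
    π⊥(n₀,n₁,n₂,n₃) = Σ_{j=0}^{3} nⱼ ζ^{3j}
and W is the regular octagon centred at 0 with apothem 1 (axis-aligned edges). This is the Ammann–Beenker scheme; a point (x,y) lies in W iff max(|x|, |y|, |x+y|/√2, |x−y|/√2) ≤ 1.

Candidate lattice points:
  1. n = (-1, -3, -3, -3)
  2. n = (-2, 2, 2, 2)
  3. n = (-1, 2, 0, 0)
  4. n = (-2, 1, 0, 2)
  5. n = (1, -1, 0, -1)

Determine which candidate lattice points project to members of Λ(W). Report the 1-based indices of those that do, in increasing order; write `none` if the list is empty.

Internal map: ζ^{3j} for j=0..3 gives (1,0), (−√2/2,√2/2), (0,−1), (√2/2,√2/2).
#1 (-1, -3, -3, -3): internal (-1.000000, -1.242641); octagon support 1.585786 vs apothem 1 → ∉ W
#2 (-2, 2, 2, 2): internal (-2.000000, 0.828427); octagon support 2.000000 vs apothem 1 → ∉ W
#3 (-1, 2, 0, 0): internal (-2.414214, 1.414214); octagon support 2.707107 vs apothem 1 → ∉ W
#4 (-2, 1, 0, 2): internal (-1.292893, 2.121320); octagon support 2.414214 vs apothem 1 → ∉ W
#5 (1, -1, 0, -1): internal (1.000000, -1.414214); octagon support 1.707107 vs apothem 1 → ∉ W

none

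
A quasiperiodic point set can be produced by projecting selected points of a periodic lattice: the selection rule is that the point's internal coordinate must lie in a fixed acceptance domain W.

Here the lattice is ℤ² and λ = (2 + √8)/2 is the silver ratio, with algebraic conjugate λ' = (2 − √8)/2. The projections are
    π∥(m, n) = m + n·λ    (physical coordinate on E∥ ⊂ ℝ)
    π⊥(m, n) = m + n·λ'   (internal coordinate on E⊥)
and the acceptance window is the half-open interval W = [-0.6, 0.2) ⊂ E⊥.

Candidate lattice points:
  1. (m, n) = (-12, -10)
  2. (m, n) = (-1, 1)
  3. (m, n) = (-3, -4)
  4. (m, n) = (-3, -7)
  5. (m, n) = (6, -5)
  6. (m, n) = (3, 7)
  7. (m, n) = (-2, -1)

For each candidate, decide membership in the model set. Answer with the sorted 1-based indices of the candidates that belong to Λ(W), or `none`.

λ' = (2−√8)/2 ≈ -0.4142.
#1 (-12,-10): internal coord -12 + (-10)·λ' = -7.8579; -7.8579 ∉ [-0.6, 0.2) → out
#2 (-1,1): internal coord -1 + (1)·λ' = -1.4142; -1.4142 ∉ [-0.6, 0.2) → out
#3 (-3,-4): internal coord -3 + (-4)·λ' = -1.3431; -1.3431 ∉ [-0.6, 0.2) → out
#4 (-3,-7): internal coord -3 + (-7)·λ' = -0.1005; -0.1005 ∈ [-0.6, 0.2) → IN Λ
#5 (6,-5): internal coord 6 + (-5)·λ' = +8.0711; +8.0711 ∉ [-0.6, 0.2) → out
#6 (3,7): internal coord 3 + (7)·λ' = +0.1005; +0.1005 ∈ [-0.6, 0.2) → IN Λ
#7 (-2,-1): internal coord -2 + (-1)·λ' = -1.5858; -1.5858 ∉ [-0.6, 0.2) → out

4, 6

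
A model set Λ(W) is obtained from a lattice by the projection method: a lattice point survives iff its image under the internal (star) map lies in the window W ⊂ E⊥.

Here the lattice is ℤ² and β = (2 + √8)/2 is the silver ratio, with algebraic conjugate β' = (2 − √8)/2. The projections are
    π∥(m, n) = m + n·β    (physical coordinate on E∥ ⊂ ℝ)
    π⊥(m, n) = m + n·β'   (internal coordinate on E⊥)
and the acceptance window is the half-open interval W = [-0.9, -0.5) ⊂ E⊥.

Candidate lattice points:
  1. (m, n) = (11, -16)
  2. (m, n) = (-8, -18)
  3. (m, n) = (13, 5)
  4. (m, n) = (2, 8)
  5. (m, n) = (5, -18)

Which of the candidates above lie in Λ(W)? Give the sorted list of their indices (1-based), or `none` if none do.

2

Compute β' = (2−√8)/2 = -0.41421, so π⊥(m,n) = m -0.41421·n.
candidate 1: (m,n)=(11,-16) → π∥ = 11-16·β ≈ -27.62742, π⊥ = 11-16·β' ≈ 17.62742 ∉ [-0.9, -0.5) ⇒ out
candidate 2: (m,n)=(-8,-18) → π∥ = -8-18·β ≈ -51.45584, π⊥ = -8-18·β' ≈ -0.54416 ∈ [-0.9, -0.5) ⇒ IN Λ
candidate 3: (m,n)=(13,5) → π∥ = 13+5·β ≈ 25.07107, π⊥ = 13+5·β' ≈ 10.92893 ∉ [-0.9, -0.5) ⇒ out
candidate 4: (m,n)=(2,8) → π∥ = 2+8·β ≈ 21.31371, π⊥ = 2+8·β' ≈ -1.31371 ∉ [-0.9, -0.5) ⇒ out
candidate 5: (m,n)=(5,-18) → π∥ = 5-18·β ≈ -38.45584, π⊥ = 5-18·β' ≈ 12.45584 ∉ [-0.9, -0.5) ⇒ out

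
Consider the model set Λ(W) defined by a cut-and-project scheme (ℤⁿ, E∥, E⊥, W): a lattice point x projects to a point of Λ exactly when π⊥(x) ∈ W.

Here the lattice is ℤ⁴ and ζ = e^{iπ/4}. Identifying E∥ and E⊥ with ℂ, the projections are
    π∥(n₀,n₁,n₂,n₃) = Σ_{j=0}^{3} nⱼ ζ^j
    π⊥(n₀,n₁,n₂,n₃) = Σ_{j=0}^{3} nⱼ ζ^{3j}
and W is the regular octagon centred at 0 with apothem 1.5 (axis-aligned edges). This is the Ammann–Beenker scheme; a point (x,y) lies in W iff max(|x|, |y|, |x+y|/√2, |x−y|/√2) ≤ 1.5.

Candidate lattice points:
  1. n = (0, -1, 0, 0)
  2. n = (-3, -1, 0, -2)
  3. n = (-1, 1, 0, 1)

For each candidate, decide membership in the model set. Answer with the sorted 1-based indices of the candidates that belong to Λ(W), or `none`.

π⊥(n) = n₀ + n₁ζ³ + n₂ζ⁶ + n₃ζ⁹ where ζ = e^{iπ/4}.
#1 (0, -1, 0, 0): internal (0.707107, -0.707107); octagon support 1.000000 vs apothem 1.5 → ∈ W
#2 (-3, -1, 0, -2): internal (-3.707107, -2.121320); octagon support 4.121320 vs apothem 1.5 → ∉ W
#3 (-1, 1, 0, 1): internal (-1.000000, 1.414214); octagon support 1.707107 vs apothem 1.5 → ∉ W

1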